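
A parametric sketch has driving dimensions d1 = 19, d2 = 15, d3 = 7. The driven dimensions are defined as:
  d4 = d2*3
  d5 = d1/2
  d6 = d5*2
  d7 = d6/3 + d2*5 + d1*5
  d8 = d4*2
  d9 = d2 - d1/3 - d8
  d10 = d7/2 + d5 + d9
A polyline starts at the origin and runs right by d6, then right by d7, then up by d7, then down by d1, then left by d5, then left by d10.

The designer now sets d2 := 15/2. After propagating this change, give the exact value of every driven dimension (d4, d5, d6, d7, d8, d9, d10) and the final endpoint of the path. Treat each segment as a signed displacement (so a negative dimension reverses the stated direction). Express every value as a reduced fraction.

Apply edit: d2 := 15/2
  d4 = d2*3 = 45/2
  d5 = d1/2 = 19/2
  d6 = d5*2 = 19
  d7 = d6/3 + d2*5 + d1*5 = 833/6
  d8 = d4*2 = 45
  d9 = d2 - d1/3 - d8 = -263/6
  d10 = d7/2 + d5 + d9 = 421/12
Walk from origin (0, 0):
  seg 1: right by d6 = 19 → (19, 0)
  seg 2: right by d7 = 833/6 → (947/6, 0)
  seg 3: up by d7 = 833/6 → (947/6, 833/6)
  seg 4: down by d1 = 19 → (947/6, 719/6)
  seg 5: left by d5 = 19/2 → (445/3, 719/6)
  seg 6: left by d10 = 421/12 → (453/4, 719/6)

d4 = 45/2
d5 = 19/2
d6 = 19
d7 = 833/6
d8 = 45
d9 = -263/6
d10 = 421/12
endpoint = (453/4, 719/6)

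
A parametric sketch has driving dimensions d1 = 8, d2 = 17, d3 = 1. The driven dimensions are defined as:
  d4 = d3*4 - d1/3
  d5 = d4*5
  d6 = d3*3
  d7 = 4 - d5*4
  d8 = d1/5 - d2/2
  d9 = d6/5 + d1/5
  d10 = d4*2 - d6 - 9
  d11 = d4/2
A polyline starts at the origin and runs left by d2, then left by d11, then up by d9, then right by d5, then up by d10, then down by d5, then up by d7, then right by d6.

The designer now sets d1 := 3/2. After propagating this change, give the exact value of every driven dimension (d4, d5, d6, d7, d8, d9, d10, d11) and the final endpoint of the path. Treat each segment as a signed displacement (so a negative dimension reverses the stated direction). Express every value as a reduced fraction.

Apply edit: d1 := 3/2
  d4 = d3*4 - d1/3 = 7/2
  d5 = d4*5 = 35/2
  d6 = d3*3 = 3
  d7 = 4 - d5*4 = -66
  d8 = d1/5 - d2/2 = -41/5
  d9 = d6/5 + d1/5 = 9/10
  d10 = d4*2 - d6 - 9 = -5
  d11 = d4/2 = 7/4
Walk from origin (0, 0):
  seg 1: left by d2 = 17 → (-17, 0)
  seg 2: left by d11 = 7/4 → (-75/4, 0)
  seg 3: up by d9 = 9/10 → (-75/4, 9/10)
  seg 4: right by d5 = 35/2 → (-5/4, 9/10)
  seg 5: up by d10 = -5 → (-5/4, -41/10)
  seg 6: down by d5 = 35/2 → (-5/4, -108/5)
  seg 7: up by d7 = -66 → (-5/4, -438/5)
  seg 8: right by d6 = 3 → (7/4, -438/5)

d4 = 7/2
d5 = 35/2
d6 = 3
d7 = -66
d8 = -41/5
d9 = 9/10
d10 = -5
d11 = 7/4
endpoint = (7/4, -438/5)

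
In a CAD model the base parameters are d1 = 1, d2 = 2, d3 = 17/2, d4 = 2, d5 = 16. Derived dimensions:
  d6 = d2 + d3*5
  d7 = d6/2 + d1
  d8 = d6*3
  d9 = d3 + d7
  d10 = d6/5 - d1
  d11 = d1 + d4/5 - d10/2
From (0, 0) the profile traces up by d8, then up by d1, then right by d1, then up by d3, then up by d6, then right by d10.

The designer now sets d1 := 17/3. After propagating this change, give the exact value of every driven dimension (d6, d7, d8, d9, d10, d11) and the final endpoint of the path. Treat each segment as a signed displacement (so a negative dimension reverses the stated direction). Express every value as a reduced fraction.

d6 = 89/2
d7 = 335/12
d8 = 267/2
d9 = 437/12
d10 = 97/30
d11 = 89/20
endpoint = (89/10, 1153/6)

Apply edit: d1 := 17/3
  d6 = d2 + d3*5 = 89/2
  d7 = d6/2 + d1 = 335/12
  d8 = d6*3 = 267/2
  d9 = d3 + d7 = 437/12
  d10 = d6/5 - d1 = 97/30
  d11 = d1 + d4/5 - d10/2 = 89/20
Walk from origin (0, 0):
  seg 1: up by d8 = 267/2 → (0, 267/2)
  seg 2: up by d1 = 17/3 → (0, 835/6)
  seg 3: right by d1 = 17/3 → (17/3, 835/6)
  seg 4: up by d3 = 17/2 → (17/3, 443/3)
  seg 5: up by d6 = 89/2 → (17/3, 1153/6)
  seg 6: right by d10 = 97/30 → (89/10, 1153/6)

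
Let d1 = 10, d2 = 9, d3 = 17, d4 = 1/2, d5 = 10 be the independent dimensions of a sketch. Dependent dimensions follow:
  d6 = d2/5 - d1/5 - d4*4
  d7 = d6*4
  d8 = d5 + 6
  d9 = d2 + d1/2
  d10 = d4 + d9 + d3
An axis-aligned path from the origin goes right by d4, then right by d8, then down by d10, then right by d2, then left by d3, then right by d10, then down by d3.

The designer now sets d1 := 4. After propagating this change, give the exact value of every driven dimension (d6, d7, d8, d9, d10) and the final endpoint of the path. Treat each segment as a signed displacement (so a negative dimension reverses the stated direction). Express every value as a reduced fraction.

Apply edit: d1 := 4
  d6 = d2/5 - d1/5 - d4*4 = -1
  d7 = d6*4 = -4
  d8 = d5 + 6 = 16
  d9 = d2 + d1/2 = 11
  d10 = d4 + d9 + d3 = 57/2
Walk from origin (0, 0):
  seg 1: right by d4 = 1/2 → (1/2, 0)
  seg 2: right by d8 = 16 → (33/2, 0)
  seg 3: down by d10 = 57/2 → (33/2, -57/2)
  seg 4: right by d2 = 9 → (51/2, -57/2)
  seg 5: left by d3 = 17 → (17/2, -57/2)
  seg 6: right by d10 = 57/2 → (37, -57/2)
  seg 7: down by d3 = 17 → (37, -91/2)

d6 = -1
d7 = -4
d8 = 16
d9 = 11
d10 = 57/2
endpoint = (37, -91/2)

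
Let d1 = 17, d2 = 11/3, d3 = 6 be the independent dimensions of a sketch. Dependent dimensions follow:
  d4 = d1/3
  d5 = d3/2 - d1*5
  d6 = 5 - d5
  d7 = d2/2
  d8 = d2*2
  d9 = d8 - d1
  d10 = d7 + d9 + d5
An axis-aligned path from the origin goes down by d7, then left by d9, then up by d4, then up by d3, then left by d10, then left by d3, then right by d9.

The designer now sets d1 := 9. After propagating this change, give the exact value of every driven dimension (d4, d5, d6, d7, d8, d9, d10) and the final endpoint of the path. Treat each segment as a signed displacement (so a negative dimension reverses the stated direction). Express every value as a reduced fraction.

Apply edit: d1 := 9
  d4 = d1/3 = 3
  d5 = d3/2 - d1*5 = -42
  d6 = 5 - d5 = 47
  d7 = d2/2 = 11/6
  d8 = d2*2 = 22/3
  d9 = d8 - d1 = -5/3
  d10 = d7 + d9 + d5 = -251/6
Walk from origin (0, 0):
  seg 1: down by d7 = 11/6 → (0, -11/6)
  seg 2: left by d9 = -5/3 → (5/3, -11/6)
  seg 3: up by d4 = 3 → (5/3, 7/6)
  seg 4: up by d3 = 6 → (5/3, 43/6)
  seg 5: left by d10 = -251/6 → (87/2, 43/6)
  seg 6: left by d3 = 6 → (75/2, 43/6)
  seg 7: right by d9 = -5/3 → (215/6, 43/6)

d4 = 3
d5 = -42
d6 = 47
d7 = 11/6
d8 = 22/3
d9 = -5/3
d10 = -251/6
endpoint = (215/6, 43/6)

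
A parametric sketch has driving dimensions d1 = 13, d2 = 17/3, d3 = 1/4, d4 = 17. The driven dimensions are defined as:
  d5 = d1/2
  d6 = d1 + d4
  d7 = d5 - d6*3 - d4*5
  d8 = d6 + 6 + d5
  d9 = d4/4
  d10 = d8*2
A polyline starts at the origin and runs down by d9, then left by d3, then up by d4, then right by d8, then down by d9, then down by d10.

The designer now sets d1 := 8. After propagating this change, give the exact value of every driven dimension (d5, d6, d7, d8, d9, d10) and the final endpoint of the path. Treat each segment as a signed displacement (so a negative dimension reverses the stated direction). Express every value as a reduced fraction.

d5 = 4
d6 = 25
d7 = -156
d8 = 35
d9 = 17/4
d10 = 70
endpoint = (139/4, -123/2)

Apply edit: d1 := 8
  d5 = d1/2 = 4
  d6 = d1 + d4 = 25
  d7 = d5 - d6*3 - d4*5 = -156
  d8 = d6 + 6 + d5 = 35
  d9 = d4/4 = 17/4
  d10 = d8*2 = 70
Walk from origin (0, 0):
  seg 1: down by d9 = 17/4 → (0, -17/4)
  seg 2: left by d3 = 1/4 → (-1/4, -17/4)
  seg 3: up by d4 = 17 → (-1/4, 51/4)
  seg 4: right by d8 = 35 → (139/4, 51/4)
  seg 5: down by d9 = 17/4 → (139/4, 17/2)
  seg 6: down by d10 = 70 → (139/4, -123/2)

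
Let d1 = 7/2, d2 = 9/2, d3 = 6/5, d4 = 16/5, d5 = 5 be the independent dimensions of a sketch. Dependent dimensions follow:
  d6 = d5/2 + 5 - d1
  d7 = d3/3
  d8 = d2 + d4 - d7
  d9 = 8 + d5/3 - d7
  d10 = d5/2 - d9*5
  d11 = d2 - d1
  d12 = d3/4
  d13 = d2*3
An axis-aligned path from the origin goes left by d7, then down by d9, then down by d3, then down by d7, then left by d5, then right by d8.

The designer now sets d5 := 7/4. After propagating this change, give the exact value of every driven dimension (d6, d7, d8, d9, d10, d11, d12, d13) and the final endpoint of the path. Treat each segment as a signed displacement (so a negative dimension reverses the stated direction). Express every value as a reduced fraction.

d6 = 19/8
d7 = 2/5
d8 = 73/10
d9 = 491/60
d10 = -961/24
d11 = 1
d12 = 3/10
d13 = 27/2
endpoint = (103/20, -587/60)

Apply edit: d5 := 7/4
  d6 = d5/2 + 5 - d1 = 19/8
  d7 = d3/3 = 2/5
  d8 = d2 + d4 - d7 = 73/10
  d9 = 8 + d5/3 - d7 = 491/60
  d10 = d5/2 - d9*5 = -961/24
  d11 = d2 - d1 = 1
  d12 = d3/4 = 3/10
  d13 = d2*3 = 27/2
Walk from origin (0, 0):
  seg 1: left by d7 = 2/5 → (-2/5, 0)
  seg 2: down by d9 = 491/60 → (-2/5, -491/60)
  seg 3: down by d3 = 6/5 → (-2/5, -563/60)
  seg 4: down by d7 = 2/5 → (-2/5, -587/60)
  seg 5: left by d5 = 7/4 → (-43/20, -587/60)
  seg 6: right by d8 = 73/10 → (103/20, -587/60)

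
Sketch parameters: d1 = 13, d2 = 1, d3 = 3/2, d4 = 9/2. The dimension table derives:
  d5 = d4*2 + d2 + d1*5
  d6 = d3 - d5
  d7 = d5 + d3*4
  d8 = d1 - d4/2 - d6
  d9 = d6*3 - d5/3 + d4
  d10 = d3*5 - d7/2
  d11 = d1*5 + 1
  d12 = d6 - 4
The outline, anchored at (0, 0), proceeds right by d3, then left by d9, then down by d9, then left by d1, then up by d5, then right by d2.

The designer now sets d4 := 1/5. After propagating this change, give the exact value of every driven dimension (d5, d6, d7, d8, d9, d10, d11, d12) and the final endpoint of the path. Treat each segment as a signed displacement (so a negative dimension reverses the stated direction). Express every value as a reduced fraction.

d5 = 332/5
d6 = -649/10
d7 = 362/5
d8 = 389/5
d9 = -6499/30
d10 = -287/10
d11 = 66
d12 = -689/10
endpoint = (3092/15, 8491/30)

Apply edit: d4 := 1/5
  d5 = d4*2 + d2 + d1*5 = 332/5
  d6 = d3 - d5 = -649/10
  d7 = d5 + d3*4 = 362/5
  d8 = d1 - d4/2 - d6 = 389/5
  d9 = d6*3 - d5/3 + d4 = -6499/30
  d10 = d3*5 - d7/2 = -287/10
  d11 = d1*5 + 1 = 66
  d12 = d6 - 4 = -689/10
Walk from origin (0, 0):
  seg 1: right by d3 = 3/2 → (3/2, 0)
  seg 2: left by d9 = -6499/30 → (3272/15, 0)
  seg 3: down by d9 = -6499/30 → (3272/15, 6499/30)
  seg 4: left by d1 = 13 → (3077/15, 6499/30)
  seg 5: up by d5 = 332/5 → (3077/15, 8491/30)
  seg 6: right by d2 = 1 → (3092/15, 8491/30)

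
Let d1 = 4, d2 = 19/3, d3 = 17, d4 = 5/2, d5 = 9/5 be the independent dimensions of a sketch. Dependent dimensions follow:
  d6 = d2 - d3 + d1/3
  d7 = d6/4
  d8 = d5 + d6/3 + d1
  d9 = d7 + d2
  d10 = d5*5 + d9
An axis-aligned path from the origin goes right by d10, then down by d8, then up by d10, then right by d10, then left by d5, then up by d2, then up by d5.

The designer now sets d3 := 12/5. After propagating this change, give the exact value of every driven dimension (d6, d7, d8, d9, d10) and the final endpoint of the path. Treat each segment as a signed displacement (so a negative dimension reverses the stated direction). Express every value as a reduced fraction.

Apply edit: d3 := 12/5
  d6 = d2 - d3 + d1/3 = 79/15
  d7 = d6/4 = 79/60
  d8 = d5 + d6/3 + d1 = 68/9
  d9 = d7 + d2 = 153/20
  d10 = d5*5 + d9 = 333/20
Walk from origin (0, 0):
  seg 1: right by d10 = 333/20 → (333/20, 0)
  seg 2: down by d8 = 68/9 → (333/20, -68/9)
  seg 3: up by d10 = 333/20 → (333/20, 1637/180)
  seg 4: right by d10 = 333/20 → (333/10, 1637/180)
  seg 5: left by d5 = 9/5 → (63/2, 1637/180)
  seg 6: up by d2 = 19/3 → (63/2, 2777/180)
  seg 7: up by d5 = 9/5 → (63/2, 3101/180)

d6 = 79/15
d7 = 79/60
d8 = 68/9
d9 = 153/20
d10 = 333/20
endpoint = (63/2, 3101/180)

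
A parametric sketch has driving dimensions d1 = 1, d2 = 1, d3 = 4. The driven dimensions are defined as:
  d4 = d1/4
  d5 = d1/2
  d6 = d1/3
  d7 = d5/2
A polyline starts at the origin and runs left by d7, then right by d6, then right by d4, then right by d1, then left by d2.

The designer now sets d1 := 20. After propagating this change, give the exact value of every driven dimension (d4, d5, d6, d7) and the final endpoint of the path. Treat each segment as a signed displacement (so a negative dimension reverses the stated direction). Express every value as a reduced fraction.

d4 = 5
d5 = 10
d6 = 20/3
d7 = 5
endpoint = (77/3, 0)

Apply edit: d1 := 20
  d4 = d1/4 = 5
  d5 = d1/2 = 10
  d6 = d1/3 = 20/3
  d7 = d5/2 = 5
Walk from origin (0, 0):
  seg 1: left by d7 = 5 → (-5, 0)
  seg 2: right by d6 = 20/3 → (5/3, 0)
  seg 3: right by d4 = 5 → (20/3, 0)
  seg 4: right by d1 = 20 → (80/3, 0)
  seg 5: left by d2 = 1 → (77/3, 0)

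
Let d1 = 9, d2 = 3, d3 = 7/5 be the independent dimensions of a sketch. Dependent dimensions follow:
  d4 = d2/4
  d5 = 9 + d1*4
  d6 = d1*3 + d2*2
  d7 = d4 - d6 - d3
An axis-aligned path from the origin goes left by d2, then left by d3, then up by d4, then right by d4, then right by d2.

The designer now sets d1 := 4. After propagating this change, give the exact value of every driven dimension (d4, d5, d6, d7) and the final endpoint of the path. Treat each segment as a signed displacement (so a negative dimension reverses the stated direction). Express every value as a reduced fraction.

Apply edit: d1 := 4
  d4 = d2/4 = 3/4
  d5 = 9 + d1*4 = 25
  d6 = d1*3 + d2*2 = 18
  d7 = d4 - d6 - d3 = -373/20
Walk from origin (0, 0):
  seg 1: left by d2 = 3 → (-3, 0)
  seg 2: left by d3 = 7/5 → (-22/5, 0)
  seg 3: up by d4 = 3/4 → (-22/5, 3/4)
  seg 4: right by d4 = 3/4 → (-73/20, 3/4)
  seg 5: right by d2 = 3 → (-13/20, 3/4)

d4 = 3/4
d5 = 25
d6 = 18
d7 = -373/20
endpoint = (-13/20, 3/4)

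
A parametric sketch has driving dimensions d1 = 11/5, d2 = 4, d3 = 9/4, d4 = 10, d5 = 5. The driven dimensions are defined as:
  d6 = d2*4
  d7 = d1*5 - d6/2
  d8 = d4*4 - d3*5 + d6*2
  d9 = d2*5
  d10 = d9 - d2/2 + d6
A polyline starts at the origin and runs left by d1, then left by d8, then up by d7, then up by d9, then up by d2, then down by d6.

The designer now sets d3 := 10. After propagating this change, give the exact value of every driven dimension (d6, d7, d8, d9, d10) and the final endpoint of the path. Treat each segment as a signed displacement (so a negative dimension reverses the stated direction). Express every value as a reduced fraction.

Apply edit: d3 := 10
  d6 = d2*4 = 16
  d7 = d1*5 - d6/2 = 3
  d8 = d4*4 - d3*5 + d6*2 = 22
  d9 = d2*5 = 20
  d10 = d9 - d2/2 + d6 = 34
Walk from origin (0, 0):
  seg 1: left by d1 = 11/5 → (-11/5, 0)
  seg 2: left by d8 = 22 → (-121/5, 0)
  seg 3: up by d7 = 3 → (-121/5, 3)
  seg 4: up by d9 = 20 → (-121/5, 23)
  seg 5: up by d2 = 4 → (-121/5, 27)
  seg 6: down by d6 = 16 → (-121/5, 11)

d6 = 16
d7 = 3
d8 = 22
d9 = 20
d10 = 34
endpoint = (-121/5, 11)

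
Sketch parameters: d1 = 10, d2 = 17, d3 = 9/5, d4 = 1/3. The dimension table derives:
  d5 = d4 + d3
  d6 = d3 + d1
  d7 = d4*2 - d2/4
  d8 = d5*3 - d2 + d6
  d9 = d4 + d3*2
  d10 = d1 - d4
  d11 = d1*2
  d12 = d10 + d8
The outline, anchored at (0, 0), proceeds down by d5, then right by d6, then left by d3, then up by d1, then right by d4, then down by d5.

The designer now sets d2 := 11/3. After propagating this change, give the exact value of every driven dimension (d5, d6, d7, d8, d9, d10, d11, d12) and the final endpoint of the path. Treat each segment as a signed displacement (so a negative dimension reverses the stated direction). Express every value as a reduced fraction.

d5 = 32/15
d6 = 59/5
d7 = -1/4
d8 = 218/15
d9 = 59/15
d10 = 29/3
d11 = 20
d12 = 121/5
endpoint = (31/3, 86/15)

Apply edit: d2 := 11/3
  d5 = d4 + d3 = 32/15
  d6 = d3 + d1 = 59/5
  d7 = d4*2 - d2/4 = -1/4
  d8 = d5*3 - d2 + d6 = 218/15
  d9 = d4 + d3*2 = 59/15
  d10 = d1 - d4 = 29/3
  d11 = d1*2 = 20
  d12 = d10 + d8 = 121/5
Walk from origin (0, 0):
  seg 1: down by d5 = 32/15 → (0, -32/15)
  seg 2: right by d6 = 59/5 → (59/5, -32/15)
  seg 3: left by d3 = 9/5 → (10, -32/15)
  seg 4: up by d1 = 10 → (10, 118/15)
  seg 5: right by d4 = 1/3 → (31/3, 118/15)
  seg 6: down by d5 = 32/15 → (31/3, 86/15)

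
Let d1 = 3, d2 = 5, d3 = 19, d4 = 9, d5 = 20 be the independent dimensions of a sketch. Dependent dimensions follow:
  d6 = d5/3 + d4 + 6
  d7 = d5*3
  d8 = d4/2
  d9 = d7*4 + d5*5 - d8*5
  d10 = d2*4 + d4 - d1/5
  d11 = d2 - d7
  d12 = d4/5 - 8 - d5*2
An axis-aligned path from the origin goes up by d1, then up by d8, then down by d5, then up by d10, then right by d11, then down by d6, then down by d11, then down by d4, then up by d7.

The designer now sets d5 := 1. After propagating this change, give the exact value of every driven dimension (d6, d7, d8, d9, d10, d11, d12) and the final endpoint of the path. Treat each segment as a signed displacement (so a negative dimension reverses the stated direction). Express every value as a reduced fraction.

Apply edit: d5 := 1
  d6 = d5/3 + d4 + 6 = 46/3
  d7 = d5*3 = 3
  d8 = d4/2 = 9/2
  d9 = d7*4 + d5*5 - d8*5 = -11/2
  d10 = d2*4 + d4 - d1/5 = 142/5
  d11 = d2 - d7 = 2
  d12 = d4/5 - 8 - d5*2 = -41/5
Walk from origin (0, 0):
  seg 1: up by d1 = 3 → (0, 3)
  seg 2: up by d8 = 9/2 → (0, 15/2)
  seg 3: down by d5 = 1 → (0, 13/2)
  seg 4: up by d10 = 142/5 → (0, 349/10)
  seg 5: right by d11 = 2 → (2, 349/10)
  seg 6: down by d6 = 46/3 → (2, 587/30)
  seg 7: down by d11 = 2 → (2, 527/30)
  seg 8: down by d4 = 9 → (2, 257/30)
  seg 9: up by d7 = 3 → (2, 347/30)

d6 = 46/3
d7 = 3
d8 = 9/2
d9 = -11/2
d10 = 142/5
d11 = 2
d12 = -41/5
endpoint = (2, 347/30)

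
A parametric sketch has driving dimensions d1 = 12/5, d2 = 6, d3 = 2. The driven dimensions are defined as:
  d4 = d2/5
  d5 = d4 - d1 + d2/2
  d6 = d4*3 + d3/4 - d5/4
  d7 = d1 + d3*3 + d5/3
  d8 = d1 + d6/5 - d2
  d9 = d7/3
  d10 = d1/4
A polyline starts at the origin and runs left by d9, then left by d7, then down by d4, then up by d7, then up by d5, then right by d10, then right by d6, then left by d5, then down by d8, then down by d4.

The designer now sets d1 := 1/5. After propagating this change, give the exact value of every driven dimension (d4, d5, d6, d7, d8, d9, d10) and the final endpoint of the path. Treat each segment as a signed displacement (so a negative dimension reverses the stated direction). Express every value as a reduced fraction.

d4 = 6/5
d5 = 4
d6 = 31/10
d7 = 113/15
d8 = -259/50
d9 = 113/45
d10 = 1/20
endpoint = (-1961/180, 2147/150)

Apply edit: d1 := 1/5
  d4 = d2/5 = 6/5
  d5 = d4 - d1 + d2/2 = 4
  d6 = d4*3 + d3/4 - d5/4 = 31/10
  d7 = d1 + d3*3 + d5/3 = 113/15
  d8 = d1 + d6/5 - d2 = -259/50
  d9 = d7/3 = 113/45
  d10 = d1/4 = 1/20
Walk from origin (0, 0):
  seg 1: left by d9 = 113/45 → (-113/45, 0)
  seg 2: left by d7 = 113/15 → (-452/45, 0)
  seg 3: down by d4 = 6/5 → (-452/45, -6/5)
  seg 4: up by d7 = 113/15 → (-452/45, 19/3)
  seg 5: up by d5 = 4 → (-452/45, 31/3)
  seg 6: right by d10 = 1/20 → (-1799/180, 31/3)
  seg 7: right by d6 = 31/10 → (-1241/180, 31/3)
  seg 8: left by d5 = 4 → (-1961/180, 31/3)
  seg 9: down by d8 = -259/50 → (-1961/180, 2327/150)
  seg 10: down by d4 = 6/5 → (-1961/180, 2147/150)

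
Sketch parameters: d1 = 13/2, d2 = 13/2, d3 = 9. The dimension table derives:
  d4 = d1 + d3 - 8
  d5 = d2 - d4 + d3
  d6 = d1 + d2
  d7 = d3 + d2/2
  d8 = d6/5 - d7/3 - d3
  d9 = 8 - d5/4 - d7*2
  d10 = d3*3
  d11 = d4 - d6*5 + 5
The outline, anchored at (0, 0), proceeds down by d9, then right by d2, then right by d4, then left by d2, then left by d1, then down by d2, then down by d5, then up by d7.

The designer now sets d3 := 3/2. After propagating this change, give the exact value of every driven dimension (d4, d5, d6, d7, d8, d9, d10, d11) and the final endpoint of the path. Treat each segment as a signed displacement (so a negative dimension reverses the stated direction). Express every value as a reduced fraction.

d4 = 0
d5 = 8
d6 = 13
d7 = 19/4
d8 = -29/60
d9 = -7/2
d10 = 9/2
d11 = -60
endpoint = (-13/2, -25/4)

Apply edit: d3 := 3/2
  d4 = d1 + d3 - 8 = 0
  d5 = d2 - d4 + d3 = 8
  d6 = d1 + d2 = 13
  d7 = d3 + d2/2 = 19/4
  d8 = d6/5 - d7/3 - d3 = -29/60
  d9 = 8 - d5/4 - d7*2 = -7/2
  d10 = d3*3 = 9/2
  d11 = d4 - d6*5 + 5 = -60
Walk from origin (0, 0):
  seg 1: down by d9 = -7/2 → (0, 7/2)
  seg 2: right by d2 = 13/2 → (13/2, 7/2)
  seg 3: right by d4 = 0 → (13/2, 7/2)
  seg 4: left by d2 = 13/2 → (0, 7/2)
  seg 5: left by d1 = 13/2 → (-13/2, 7/2)
  seg 6: down by d2 = 13/2 → (-13/2, -3)
  seg 7: down by d5 = 8 → (-13/2, -11)
  seg 8: up by d7 = 19/4 → (-13/2, -25/4)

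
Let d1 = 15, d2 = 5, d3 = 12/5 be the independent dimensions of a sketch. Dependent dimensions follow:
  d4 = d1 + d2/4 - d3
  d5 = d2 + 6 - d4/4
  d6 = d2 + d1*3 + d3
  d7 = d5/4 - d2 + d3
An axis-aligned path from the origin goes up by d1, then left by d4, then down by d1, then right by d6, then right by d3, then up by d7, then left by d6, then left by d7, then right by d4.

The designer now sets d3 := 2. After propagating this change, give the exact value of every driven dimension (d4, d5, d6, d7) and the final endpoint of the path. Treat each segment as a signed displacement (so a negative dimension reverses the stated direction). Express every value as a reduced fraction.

d4 = 57/4
d5 = 119/16
d6 = 52
d7 = -73/64
endpoint = (201/64, -73/64)

Apply edit: d3 := 2
  d4 = d1 + d2/4 - d3 = 57/4
  d5 = d2 + 6 - d4/4 = 119/16
  d6 = d2 + d1*3 + d3 = 52
  d7 = d5/4 - d2 + d3 = -73/64
Walk from origin (0, 0):
  seg 1: up by d1 = 15 → (0, 15)
  seg 2: left by d4 = 57/4 → (-57/4, 15)
  seg 3: down by d1 = 15 → (-57/4, 0)
  seg 4: right by d6 = 52 → (151/4, 0)
  seg 5: right by d3 = 2 → (159/4, 0)
  seg 6: up by d7 = -73/64 → (159/4, -73/64)
  seg 7: left by d6 = 52 → (-49/4, -73/64)
  seg 8: left by d7 = -73/64 → (-711/64, -73/64)
  seg 9: right by d4 = 57/4 → (201/64, -73/64)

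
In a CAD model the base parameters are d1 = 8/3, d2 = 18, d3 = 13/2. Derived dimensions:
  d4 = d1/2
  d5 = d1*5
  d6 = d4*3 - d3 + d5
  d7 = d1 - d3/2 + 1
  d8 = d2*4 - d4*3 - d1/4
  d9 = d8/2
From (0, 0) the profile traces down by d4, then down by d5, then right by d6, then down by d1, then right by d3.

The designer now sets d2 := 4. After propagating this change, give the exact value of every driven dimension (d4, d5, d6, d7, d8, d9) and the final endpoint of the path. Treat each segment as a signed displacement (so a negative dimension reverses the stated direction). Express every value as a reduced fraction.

Apply edit: d2 := 4
  d4 = d1/2 = 4/3
  d5 = d1*5 = 40/3
  d6 = d4*3 - d3 + d5 = 65/6
  d7 = d1 - d3/2 + 1 = 5/12
  d8 = d2*4 - d4*3 - d1/4 = 34/3
  d9 = d8/2 = 17/3
Walk from origin (0, 0):
  seg 1: down by d4 = 4/3 → (0, -4/3)
  seg 2: down by d5 = 40/3 → (0, -44/3)
  seg 3: right by d6 = 65/6 → (65/6, -44/3)
  seg 4: down by d1 = 8/3 → (65/6, -52/3)
  seg 5: right by d3 = 13/2 → (52/3, -52/3)

d4 = 4/3
d5 = 40/3
d6 = 65/6
d7 = 5/12
d8 = 34/3
d9 = 17/3
endpoint = (52/3, -52/3)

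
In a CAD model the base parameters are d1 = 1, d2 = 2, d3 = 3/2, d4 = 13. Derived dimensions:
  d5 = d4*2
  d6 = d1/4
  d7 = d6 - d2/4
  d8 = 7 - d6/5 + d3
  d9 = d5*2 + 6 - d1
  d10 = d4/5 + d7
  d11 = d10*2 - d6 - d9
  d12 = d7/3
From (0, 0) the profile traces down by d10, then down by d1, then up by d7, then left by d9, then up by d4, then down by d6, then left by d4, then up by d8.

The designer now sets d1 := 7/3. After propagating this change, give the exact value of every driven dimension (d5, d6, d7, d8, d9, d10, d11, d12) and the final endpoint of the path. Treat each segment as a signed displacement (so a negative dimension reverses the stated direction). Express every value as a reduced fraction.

d5 = 26
d6 = 7/12
d7 = 1/12
d8 = 503/60
d9 = 167/3
d10 = 161/60
d11 = -3053/60
d12 = 1/36
endpoint = (-206/3, 238/15)

Apply edit: d1 := 7/3
  d5 = d4*2 = 26
  d6 = d1/4 = 7/12
  d7 = d6 - d2/4 = 1/12
  d8 = 7 - d6/5 + d3 = 503/60
  d9 = d5*2 + 6 - d1 = 167/3
  d10 = d4/5 + d7 = 161/60
  d11 = d10*2 - d6 - d9 = -3053/60
  d12 = d7/3 = 1/36
Walk from origin (0, 0):
  seg 1: down by d10 = 161/60 → (0, -161/60)
  seg 2: down by d1 = 7/3 → (0, -301/60)
  seg 3: up by d7 = 1/12 → (0, -74/15)
  seg 4: left by d9 = 167/3 → (-167/3, -74/15)
  seg 5: up by d4 = 13 → (-167/3, 121/15)
  seg 6: down by d6 = 7/12 → (-167/3, 449/60)
  seg 7: left by d4 = 13 → (-206/3, 449/60)
  seg 8: up by d8 = 503/60 → (-206/3, 238/15)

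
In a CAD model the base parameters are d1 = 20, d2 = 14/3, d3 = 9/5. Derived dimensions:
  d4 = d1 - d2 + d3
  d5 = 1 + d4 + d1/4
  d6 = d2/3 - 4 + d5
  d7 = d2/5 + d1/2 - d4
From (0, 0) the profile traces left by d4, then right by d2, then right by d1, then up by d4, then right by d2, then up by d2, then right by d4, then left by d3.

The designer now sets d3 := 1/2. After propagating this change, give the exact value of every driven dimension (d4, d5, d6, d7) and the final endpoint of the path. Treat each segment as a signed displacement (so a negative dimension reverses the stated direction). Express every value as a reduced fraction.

d4 = 95/6
d5 = 131/6
d6 = 349/18
d7 = -49/10
endpoint = (173/6, 41/2)

Apply edit: d3 := 1/2
  d4 = d1 - d2 + d3 = 95/6
  d5 = 1 + d4 + d1/4 = 131/6
  d6 = d2/3 - 4 + d5 = 349/18
  d7 = d2/5 + d1/2 - d4 = -49/10
Walk from origin (0, 0):
  seg 1: left by d4 = 95/6 → (-95/6, 0)
  seg 2: right by d2 = 14/3 → (-67/6, 0)
  seg 3: right by d1 = 20 → (53/6, 0)
  seg 4: up by d4 = 95/6 → (53/6, 95/6)
  seg 5: right by d2 = 14/3 → (27/2, 95/6)
  seg 6: up by d2 = 14/3 → (27/2, 41/2)
  seg 7: right by d4 = 95/6 → (88/3, 41/2)
  seg 8: left by d3 = 1/2 → (173/6, 41/2)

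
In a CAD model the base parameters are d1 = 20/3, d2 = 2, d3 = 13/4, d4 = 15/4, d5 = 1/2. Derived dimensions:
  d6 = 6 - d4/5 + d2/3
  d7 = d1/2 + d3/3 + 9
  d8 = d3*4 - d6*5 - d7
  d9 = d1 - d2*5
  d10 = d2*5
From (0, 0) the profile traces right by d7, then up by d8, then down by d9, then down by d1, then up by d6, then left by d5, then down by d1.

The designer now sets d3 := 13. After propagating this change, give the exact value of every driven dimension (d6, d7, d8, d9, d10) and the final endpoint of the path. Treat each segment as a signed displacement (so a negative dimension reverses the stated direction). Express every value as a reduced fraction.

d6 = 71/12
d7 = 50/3
d8 = 23/4
d9 = -10/3
d10 = 10
endpoint = (97/6, 5/3)

Apply edit: d3 := 13
  d6 = 6 - d4/5 + d2/3 = 71/12
  d7 = d1/2 + d3/3 + 9 = 50/3
  d8 = d3*4 - d6*5 - d7 = 23/4
  d9 = d1 - d2*5 = -10/3
  d10 = d2*5 = 10
Walk from origin (0, 0):
  seg 1: right by d7 = 50/3 → (50/3, 0)
  seg 2: up by d8 = 23/4 → (50/3, 23/4)
  seg 3: down by d9 = -10/3 → (50/3, 109/12)
  seg 4: down by d1 = 20/3 → (50/3, 29/12)
  seg 5: up by d6 = 71/12 → (50/3, 25/3)
  seg 6: left by d5 = 1/2 → (97/6, 25/3)
  seg 7: down by d1 = 20/3 → (97/6, 5/3)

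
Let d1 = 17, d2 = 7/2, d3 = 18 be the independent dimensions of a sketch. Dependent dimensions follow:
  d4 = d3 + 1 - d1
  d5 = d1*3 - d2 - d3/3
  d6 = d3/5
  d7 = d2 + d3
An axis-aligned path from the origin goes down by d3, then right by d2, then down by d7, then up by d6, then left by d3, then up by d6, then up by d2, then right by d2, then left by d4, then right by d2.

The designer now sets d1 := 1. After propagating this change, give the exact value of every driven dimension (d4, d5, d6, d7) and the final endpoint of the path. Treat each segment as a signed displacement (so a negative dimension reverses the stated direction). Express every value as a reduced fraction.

Apply edit: d1 := 1
  d4 = d3 + 1 - d1 = 18
  d5 = d1*3 - d2 - d3/3 = -13/2
  d6 = d3/5 = 18/5
  d7 = d2 + d3 = 43/2
Walk from origin (0, 0):
  seg 1: down by d3 = 18 → (0, -18)
  seg 2: right by d2 = 7/2 → (7/2, -18)
  seg 3: down by d7 = 43/2 → (7/2, -79/2)
  seg 4: up by d6 = 18/5 → (7/2, -359/10)
  seg 5: left by d3 = 18 → (-29/2, -359/10)
  seg 6: up by d6 = 18/5 → (-29/2, -323/10)
  seg 7: up by d2 = 7/2 → (-29/2, -144/5)
  seg 8: right by d2 = 7/2 → (-11, -144/5)
  seg 9: left by d4 = 18 → (-29, -144/5)
  seg 10: right by d2 = 7/2 → (-51/2, -144/5)

d4 = 18
d5 = -13/2
d6 = 18/5
d7 = 43/2
endpoint = (-51/2, -144/5)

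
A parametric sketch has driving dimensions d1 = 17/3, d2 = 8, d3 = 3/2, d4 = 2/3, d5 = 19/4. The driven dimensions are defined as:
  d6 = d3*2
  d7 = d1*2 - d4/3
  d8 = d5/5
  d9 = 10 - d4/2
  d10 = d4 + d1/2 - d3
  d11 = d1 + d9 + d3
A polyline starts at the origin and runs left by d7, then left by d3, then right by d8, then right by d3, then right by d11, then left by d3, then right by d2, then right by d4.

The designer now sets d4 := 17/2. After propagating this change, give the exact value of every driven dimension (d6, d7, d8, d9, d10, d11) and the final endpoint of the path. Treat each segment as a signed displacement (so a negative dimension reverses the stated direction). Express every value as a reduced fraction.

d6 = 3
d7 = 17/2
d8 = 19/20
d9 = 23/4
d10 = 59/6
d11 = 155/12
endpoint = (611/30, 0)

Apply edit: d4 := 17/2
  d6 = d3*2 = 3
  d7 = d1*2 - d4/3 = 17/2
  d8 = d5/5 = 19/20
  d9 = 10 - d4/2 = 23/4
  d10 = d4 + d1/2 - d3 = 59/6
  d11 = d1 + d9 + d3 = 155/12
Walk from origin (0, 0):
  seg 1: left by d7 = 17/2 → (-17/2, 0)
  seg 2: left by d3 = 3/2 → (-10, 0)
  seg 3: right by d8 = 19/20 → (-181/20, 0)
  seg 4: right by d3 = 3/2 → (-151/20, 0)
  seg 5: right by d11 = 155/12 → (161/30, 0)
  seg 6: left by d3 = 3/2 → (58/15, 0)
  seg 7: right by d2 = 8 → (178/15, 0)
  seg 8: right by d4 = 17/2 → (611/30, 0)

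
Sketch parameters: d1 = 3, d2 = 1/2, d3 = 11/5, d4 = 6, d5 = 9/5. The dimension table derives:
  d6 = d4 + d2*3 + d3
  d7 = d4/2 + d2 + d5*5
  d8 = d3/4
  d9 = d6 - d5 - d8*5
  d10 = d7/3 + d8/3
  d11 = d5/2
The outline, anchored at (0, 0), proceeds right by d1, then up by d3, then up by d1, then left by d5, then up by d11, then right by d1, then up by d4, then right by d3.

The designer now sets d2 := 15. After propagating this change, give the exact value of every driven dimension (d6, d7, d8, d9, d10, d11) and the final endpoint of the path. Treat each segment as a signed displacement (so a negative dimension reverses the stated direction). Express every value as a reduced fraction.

d6 = 266/5
d7 = 27
d8 = 11/20
d9 = 973/20
d10 = 551/60
d11 = 9/10
endpoint = (32/5, 121/10)

Apply edit: d2 := 15
  d6 = d4 + d2*3 + d3 = 266/5
  d7 = d4/2 + d2 + d5*5 = 27
  d8 = d3/4 = 11/20
  d9 = d6 - d5 - d8*5 = 973/20
  d10 = d7/3 + d8/3 = 551/60
  d11 = d5/2 = 9/10
Walk from origin (0, 0):
  seg 1: right by d1 = 3 → (3, 0)
  seg 2: up by d3 = 11/5 → (3, 11/5)
  seg 3: up by d1 = 3 → (3, 26/5)
  seg 4: left by d5 = 9/5 → (6/5, 26/5)
  seg 5: up by d11 = 9/10 → (6/5, 61/10)
  seg 6: right by d1 = 3 → (21/5, 61/10)
  seg 7: up by d4 = 6 → (21/5, 121/10)
  seg 8: right by d3 = 11/5 → (32/5, 121/10)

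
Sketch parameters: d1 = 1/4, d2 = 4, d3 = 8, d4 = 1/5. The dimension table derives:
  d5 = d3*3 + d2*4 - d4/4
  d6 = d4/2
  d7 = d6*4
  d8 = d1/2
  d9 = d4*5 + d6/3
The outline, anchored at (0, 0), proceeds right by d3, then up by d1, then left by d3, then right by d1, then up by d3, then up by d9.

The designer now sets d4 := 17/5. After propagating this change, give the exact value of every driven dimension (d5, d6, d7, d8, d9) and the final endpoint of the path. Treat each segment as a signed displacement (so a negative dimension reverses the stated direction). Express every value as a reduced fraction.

Apply edit: d4 := 17/5
  d5 = d3*3 + d2*4 - d4/4 = 783/20
  d6 = d4/2 = 17/10
  d7 = d6*4 = 34/5
  d8 = d1/2 = 1/8
  d9 = d4*5 + d6/3 = 527/30
Walk from origin (0, 0):
  seg 1: right by d3 = 8 → (8, 0)
  seg 2: up by d1 = 1/4 → (8, 1/4)
  seg 3: left by d3 = 8 → (0, 1/4)
  seg 4: right by d1 = 1/4 → (1/4, 1/4)
  seg 5: up by d3 = 8 → (1/4, 33/4)
  seg 6: up by d9 = 527/30 → (1/4, 1549/60)

d5 = 783/20
d6 = 17/10
d7 = 34/5
d8 = 1/8
d9 = 527/30
endpoint = (1/4, 1549/60)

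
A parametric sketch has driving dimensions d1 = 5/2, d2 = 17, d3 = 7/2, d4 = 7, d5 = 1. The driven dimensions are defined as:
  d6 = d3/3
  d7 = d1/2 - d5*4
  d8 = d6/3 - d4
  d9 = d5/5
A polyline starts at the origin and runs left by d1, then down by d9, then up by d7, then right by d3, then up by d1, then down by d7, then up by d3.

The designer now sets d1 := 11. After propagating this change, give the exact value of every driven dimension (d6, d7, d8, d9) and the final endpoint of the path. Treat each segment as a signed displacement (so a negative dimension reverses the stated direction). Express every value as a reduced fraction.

d6 = 7/6
d7 = 3/2
d8 = -119/18
d9 = 1/5
endpoint = (-15/2, 143/10)

Apply edit: d1 := 11
  d6 = d3/3 = 7/6
  d7 = d1/2 - d5*4 = 3/2
  d8 = d6/3 - d4 = -119/18
  d9 = d5/5 = 1/5
Walk from origin (0, 0):
  seg 1: left by d1 = 11 → (-11, 0)
  seg 2: down by d9 = 1/5 → (-11, -1/5)
  seg 3: up by d7 = 3/2 → (-11, 13/10)
  seg 4: right by d3 = 7/2 → (-15/2, 13/10)
  seg 5: up by d1 = 11 → (-15/2, 123/10)
  seg 6: down by d7 = 3/2 → (-15/2, 54/5)
  seg 7: up by d3 = 7/2 → (-15/2, 143/10)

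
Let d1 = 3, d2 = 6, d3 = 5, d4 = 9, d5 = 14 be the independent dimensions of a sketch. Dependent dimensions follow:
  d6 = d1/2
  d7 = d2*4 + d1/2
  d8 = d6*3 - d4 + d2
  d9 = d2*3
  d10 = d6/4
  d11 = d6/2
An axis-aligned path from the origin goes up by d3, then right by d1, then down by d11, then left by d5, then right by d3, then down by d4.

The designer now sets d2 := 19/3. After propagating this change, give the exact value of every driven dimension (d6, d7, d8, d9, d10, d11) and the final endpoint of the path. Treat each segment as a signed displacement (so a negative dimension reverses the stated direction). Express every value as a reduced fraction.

d6 = 3/2
d7 = 161/6
d8 = 11/6
d9 = 19
d10 = 3/8
d11 = 3/4
endpoint = (-6, -19/4)

Apply edit: d2 := 19/3
  d6 = d1/2 = 3/2
  d7 = d2*4 + d1/2 = 161/6
  d8 = d6*3 - d4 + d2 = 11/6
  d9 = d2*3 = 19
  d10 = d6/4 = 3/8
  d11 = d6/2 = 3/4
Walk from origin (0, 0):
  seg 1: up by d3 = 5 → (0, 5)
  seg 2: right by d1 = 3 → (3, 5)
  seg 3: down by d11 = 3/4 → (3, 17/4)
  seg 4: left by d5 = 14 → (-11, 17/4)
  seg 5: right by d3 = 5 → (-6, 17/4)
  seg 6: down by d4 = 9 → (-6, -19/4)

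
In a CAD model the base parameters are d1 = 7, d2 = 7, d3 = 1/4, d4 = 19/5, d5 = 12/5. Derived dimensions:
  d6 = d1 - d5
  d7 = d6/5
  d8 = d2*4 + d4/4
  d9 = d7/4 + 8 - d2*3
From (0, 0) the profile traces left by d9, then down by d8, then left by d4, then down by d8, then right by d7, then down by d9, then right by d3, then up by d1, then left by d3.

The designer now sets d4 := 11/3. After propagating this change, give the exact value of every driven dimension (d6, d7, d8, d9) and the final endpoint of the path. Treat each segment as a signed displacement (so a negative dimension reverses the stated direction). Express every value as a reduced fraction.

Apply edit: d4 := 11/3
  d6 = d1 - d5 = 23/5
  d7 = d6/5 = 23/25
  d8 = d2*4 + d4/4 = 347/12
  d9 = d7/4 + 8 - d2*3 = -1277/100
Walk from origin (0, 0):
  seg 1: left by d9 = -1277/100 → (1277/100, 0)
  seg 2: down by d8 = 347/12 → (1277/100, -347/12)
  seg 3: left by d4 = 11/3 → (2731/300, -347/12)
  seg 4: down by d8 = 347/12 → (2731/300, -347/6)
  seg 5: right by d7 = 23/25 → (3007/300, -347/6)
  seg 6: down by d9 = -1277/100 → (3007/300, -13519/300)
  seg 7: right by d3 = 1/4 → (1541/150, -13519/300)
  seg 8: up by d1 = 7 → (1541/150, -11419/300)
  seg 9: left by d3 = 1/4 → (3007/300, -11419/300)

d6 = 23/5
d7 = 23/25
d8 = 347/12
d9 = -1277/100
endpoint = (3007/300, -11419/300)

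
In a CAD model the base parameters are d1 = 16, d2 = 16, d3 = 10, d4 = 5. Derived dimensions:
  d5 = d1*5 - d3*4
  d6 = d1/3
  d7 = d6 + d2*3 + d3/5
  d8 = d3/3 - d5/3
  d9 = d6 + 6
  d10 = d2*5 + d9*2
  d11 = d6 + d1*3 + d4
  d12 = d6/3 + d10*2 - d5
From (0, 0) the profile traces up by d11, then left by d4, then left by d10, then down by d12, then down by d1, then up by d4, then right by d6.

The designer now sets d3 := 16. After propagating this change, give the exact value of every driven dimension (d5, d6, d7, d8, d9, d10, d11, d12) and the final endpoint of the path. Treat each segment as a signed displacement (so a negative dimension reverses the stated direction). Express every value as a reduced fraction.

d5 = 16
d6 = 16/3
d7 = 848/15
d8 = 0
d9 = 34/3
d10 = 308/3
d11 = 175/3
d12 = 1720/9
endpoint = (-307/3, -1294/9)

Apply edit: d3 := 16
  d5 = d1*5 - d3*4 = 16
  d6 = d1/3 = 16/3
  d7 = d6 + d2*3 + d3/5 = 848/15
  d8 = d3/3 - d5/3 = 0
  d9 = d6 + 6 = 34/3
  d10 = d2*5 + d9*2 = 308/3
  d11 = d6 + d1*3 + d4 = 175/3
  d12 = d6/3 + d10*2 - d5 = 1720/9
Walk from origin (0, 0):
  seg 1: up by d11 = 175/3 → (0, 175/3)
  seg 2: left by d4 = 5 → (-5, 175/3)
  seg 3: left by d10 = 308/3 → (-323/3, 175/3)
  seg 4: down by d12 = 1720/9 → (-323/3, -1195/9)
  seg 5: down by d1 = 16 → (-323/3, -1339/9)
  seg 6: up by d4 = 5 → (-323/3, -1294/9)
  seg 7: right by d6 = 16/3 → (-307/3, -1294/9)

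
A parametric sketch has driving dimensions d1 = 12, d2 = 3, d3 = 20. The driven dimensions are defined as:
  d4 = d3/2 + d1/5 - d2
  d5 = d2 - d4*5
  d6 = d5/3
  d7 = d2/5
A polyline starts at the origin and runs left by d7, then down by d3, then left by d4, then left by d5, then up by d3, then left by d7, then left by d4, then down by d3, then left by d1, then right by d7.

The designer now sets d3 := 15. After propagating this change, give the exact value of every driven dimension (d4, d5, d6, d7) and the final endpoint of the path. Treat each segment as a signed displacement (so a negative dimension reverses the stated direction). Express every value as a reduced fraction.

d4 = 69/10
d5 = -63/2
d6 = -21/2
d7 = 3/5
endpoint = (51/10, -15)

Apply edit: d3 := 15
  d4 = d3/2 + d1/5 - d2 = 69/10
  d5 = d2 - d4*5 = -63/2
  d6 = d5/3 = -21/2
  d7 = d2/5 = 3/5
Walk from origin (0, 0):
  seg 1: left by d7 = 3/5 → (-3/5, 0)
  seg 2: down by d3 = 15 → (-3/5, -15)
  seg 3: left by d4 = 69/10 → (-15/2, -15)
  seg 4: left by d5 = -63/2 → (24, -15)
  seg 5: up by d3 = 15 → (24, 0)
  seg 6: left by d7 = 3/5 → (117/5, 0)
  seg 7: left by d4 = 69/10 → (33/2, 0)
  seg 8: down by d3 = 15 → (33/2, -15)
  seg 9: left by d1 = 12 → (9/2, -15)
  seg 10: right by d7 = 3/5 → (51/10, -15)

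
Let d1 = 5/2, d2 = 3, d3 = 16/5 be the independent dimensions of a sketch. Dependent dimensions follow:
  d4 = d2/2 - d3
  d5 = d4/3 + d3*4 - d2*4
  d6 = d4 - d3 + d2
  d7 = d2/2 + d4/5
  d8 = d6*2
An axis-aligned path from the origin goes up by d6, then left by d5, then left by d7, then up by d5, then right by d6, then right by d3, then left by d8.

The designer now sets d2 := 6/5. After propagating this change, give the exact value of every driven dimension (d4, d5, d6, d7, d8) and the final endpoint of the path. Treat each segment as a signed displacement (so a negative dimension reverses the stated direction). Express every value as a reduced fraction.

Apply edit: d2 := 6/5
  d4 = d2/2 - d3 = -13/5
  d5 = d4/3 + d3*4 - d2*4 = 107/15
  d6 = d4 - d3 + d2 = -23/5
  d7 = d2/2 + d4/5 = 2/25
  d8 = d6*2 = -46/5
Walk from origin (0, 0):
  seg 1: up by d6 = -23/5 → (0, -23/5)
  seg 2: left by d5 = 107/15 → (-107/15, -23/5)
  seg 3: left by d7 = 2/25 → (-541/75, -23/5)
  seg 4: up by d5 = 107/15 → (-541/75, 38/15)
  seg 5: right by d6 = -23/5 → (-886/75, 38/15)
  seg 6: right by d3 = 16/5 → (-646/75, 38/15)
  seg 7: left by d8 = -46/5 → (44/75, 38/15)

d4 = -13/5
d5 = 107/15
d6 = -23/5
d7 = 2/25
d8 = -46/5
endpoint = (44/75, 38/15)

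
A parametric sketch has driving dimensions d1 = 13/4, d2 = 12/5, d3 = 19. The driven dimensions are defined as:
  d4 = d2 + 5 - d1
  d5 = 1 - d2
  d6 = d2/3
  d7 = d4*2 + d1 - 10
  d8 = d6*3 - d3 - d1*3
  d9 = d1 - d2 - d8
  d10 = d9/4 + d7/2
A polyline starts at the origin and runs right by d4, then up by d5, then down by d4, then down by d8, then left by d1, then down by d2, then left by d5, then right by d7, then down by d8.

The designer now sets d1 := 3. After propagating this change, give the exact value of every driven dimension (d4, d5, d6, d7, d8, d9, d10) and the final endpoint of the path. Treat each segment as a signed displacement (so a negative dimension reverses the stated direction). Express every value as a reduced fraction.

d4 = 22/5
d5 = -7/5
d6 = 4/5
d7 = 9/5
d8 = -128/5
d9 = 131/5
d10 = 149/20
endpoint = (23/5, 43)

Apply edit: d1 := 3
  d4 = d2 + 5 - d1 = 22/5
  d5 = 1 - d2 = -7/5
  d6 = d2/3 = 4/5
  d7 = d4*2 + d1 - 10 = 9/5
  d8 = d6*3 - d3 - d1*3 = -128/5
  d9 = d1 - d2 - d8 = 131/5
  d10 = d9/4 + d7/2 = 149/20
Walk from origin (0, 0):
  seg 1: right by d4 = 22/5 → (22/5, 0)
  seg 2: up by d5 = -7/5 → (22/5, -7/5)
  seg 3: down by d4 = 22/5 → (22/5, -29/5)
  seg 4: down by d8 = -128/5 → (22/5, 99/5)
  seg 5: left by d1 = 3 → (7/5, 99/5)
  seg 6: down by d2 = 12/5 → (7/5, 87/5)
  seg 7: left by d5 = -7/5 → (14/5, 87/5)
  seg 8: right by d7 = 9/5 → (23/5, 87/5)
  seg 9: down by d8 = -128/5 → (23/5, 43)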